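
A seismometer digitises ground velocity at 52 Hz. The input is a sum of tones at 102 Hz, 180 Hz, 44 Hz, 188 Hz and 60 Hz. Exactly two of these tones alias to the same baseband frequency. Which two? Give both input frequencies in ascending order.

44 Hz, 60 Hz

fs/2 = 26 Hz.
102 Hz mod fs = 50 Hz.
50 Hz > fs/2 = 26 Hz, folds to fs − 50 Hz = 2 Hz.
180 Hz mod fs = 24 Hz.
24 Hz ≤ fs/2 = 26 Hz, appears at 24 Hz.
44 Hz > fs/2 = 26 Hz, folds to fs − 44 Hz = 8 Hz.
188 Hz mod fs = 32 Hz.
32 Hz > fs/2 = 26 Hz, folds to fs − 32 Hz = 20 Hz.
60 Hz mod fs = 8 Hz.
8 Hz ≤ fs/2 = 26 Hz, appears at 8 Hz.
44 Hz and 60 Hz both map to 8 Hz.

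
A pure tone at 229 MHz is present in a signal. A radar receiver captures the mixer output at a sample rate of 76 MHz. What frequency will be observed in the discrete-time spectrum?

229 MHz mod fs = 1 MHz.
1 MHz ≤ fs/2 = 38 MHz, appears at 1 MHz.

1 MHz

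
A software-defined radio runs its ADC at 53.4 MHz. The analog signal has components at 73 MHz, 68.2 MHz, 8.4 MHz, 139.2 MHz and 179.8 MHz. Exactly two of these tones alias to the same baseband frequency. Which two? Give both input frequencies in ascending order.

73 MHz, 179.8 MHz

fs/2 = 26.7 MHz.
73 MHz mod fs = 19.6 MHz.
19.6 MHz ≤ fs/2 = 26.7 MHz, appears at 19.6 MHz.
68.2 MHz mod fs = 14.8 MHz.
14.8 MHz ≤ fs/2 = 26.7 MHz, appears at 14.8 MHz.
8.4 MHz ≤ fs/2 = 26.7 MHz, passes unchanged.
139.2 MHz mod fs = 32.4 MHz.
32.4 MHz > fs/2 = 26.7 MHz, folds to fs − 32.4 MHz = 21 MHz.
179.8 MHz mod fs = 19.6 MHz.
19.6 MHz ≤ fs/2 = 26.7 MHz, appears at 19.6 MHz.
73 MHz and 179.8 MHz both map to 19.6 MHz.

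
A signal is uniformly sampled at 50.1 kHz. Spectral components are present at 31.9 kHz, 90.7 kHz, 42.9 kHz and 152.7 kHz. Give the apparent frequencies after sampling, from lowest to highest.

2.4 kHz, 7.2 kHz, 9.5 kHz, 18.2 kHz

fs/2 = 25.05 kHz.
31.9 kHz > fs/2 = 25.05 kHz, folds to fs − 31.9 kHz = 18.2 kHz.
90.7 kHz mod fs = 40.6 kHz.
40.6 kHz > fs/2 = 25.05 kHz, folds to fs − 40.6 kHz = 9.5 kHz.
42.9 kHz > fs/2 = 25.05 kHz, folds to fs − 42.9 kHz = 7.2 kHz.
152.7 kHz mod fs = 2.4 kHz.
2.4 kHz ≤ fs/2 = 25.05 kHz, appears at 2.4 kHz.
Distinct values: {2.4 kHz, 7.2 kHz, 9.5 kHz, 18.2 kHz}.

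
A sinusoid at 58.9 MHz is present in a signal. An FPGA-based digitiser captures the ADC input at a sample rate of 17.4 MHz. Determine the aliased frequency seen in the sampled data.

58.9 MHz mod fs = 6.7 MHz.
6.7 MHz ≤ fs/2 = 8.7 MHz, appears at 6.7 MHz.

6.7 MHz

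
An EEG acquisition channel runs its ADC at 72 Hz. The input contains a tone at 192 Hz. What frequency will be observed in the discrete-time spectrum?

24 Hz

192 Hz mod fs = 48 Hz.
48 Hz > fs/2 = 36 Hz, folds to fs − 48 Hz = 24 Hz.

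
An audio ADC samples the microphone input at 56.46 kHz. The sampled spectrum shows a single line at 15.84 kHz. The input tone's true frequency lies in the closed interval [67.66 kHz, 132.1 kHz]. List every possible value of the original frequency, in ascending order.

72.3 kHz, 97.08 kHz, 128.76 kHz

Frequencies that alias to 15.84 kHz are k·fs ± 15.84 kHz for integer k ≥ 0.
k=0: 15.84 kHz.
k=1: 40.62 kHz, 72.3 kHz.
k=2: 97.08 kHz, 128.76 kHz.
k=3: 153.54 kHz, 185.22 kHz.
Within [67.66 kHz, 132.1 kHz]: 72.3 kHz, 97.08 kHz, 128.76 kHz.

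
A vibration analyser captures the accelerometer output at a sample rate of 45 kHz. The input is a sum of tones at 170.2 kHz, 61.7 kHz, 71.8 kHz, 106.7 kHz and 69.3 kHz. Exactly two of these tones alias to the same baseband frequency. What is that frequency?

16.7 kHz

fs/2 = 22.5 kHz.
170.2 kHz mod fs = 35.2 kHz.
35.2 kHz > fs/2 = 22.5 kHz, folds to fs − 35.2 kHz = 9.8 kHz.
61.7 kHz mod fs = 16.7 kHz.
16.7 kHz ≤ fs/2 = 22.5 kHz, appears at 16.7 kHz.
71.8 kHz mod fs = 26.8 kHz.
26.8 kHz > fs/2 = 22.5 kHz, folds to fs − 26.8 kHz = 18.2 kHz.
106.7 kHz mod fs = 16.7 kHz.
16.7 kHz ≤ fs/2 = 22.5 kHz, appears at 16.7 kHz.
69.3 kHz mod fs = 24.3 kHz.
24.3 kHz > fs/2 = 22.5 kHz, folds to fs − 24.3 kHz = 20.7 kHz.
61.7 kHz and 106.7 kHz both map to 16.7 kHz.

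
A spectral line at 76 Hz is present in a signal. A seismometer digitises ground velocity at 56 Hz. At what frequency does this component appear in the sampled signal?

20 Hz

76 Hz mod fs = 20 Hz.
20 Hz ≤ fs/2 = 28 Hz, appears at 20 Hz.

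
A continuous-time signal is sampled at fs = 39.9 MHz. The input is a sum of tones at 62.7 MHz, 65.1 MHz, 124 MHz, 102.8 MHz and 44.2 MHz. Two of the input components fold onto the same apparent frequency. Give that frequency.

fs/2 = 19.95 MHz.
62.7 MHz mod fs = 22.8 MHz.
22.8 MHz > fs/2 = 19.95 MHz, folds to fs − 22.8 MHz = 17.1 MHz.
65.1 MHz mod fs = 25.2 MHz.
25.2 MHz > fs/2 = 19.95 MHz, folds to fs − 25.2 MHz = 14.7 MHz.
124 MHz mod fs = 4.3 MHz.
4.3 MHz ≤ fs/2 = 19.95 MHz, appears at 4.3 MHz.
102.8 MHz mod fs = 23 MHz.
23 MHz > fs/2 = 19.95 MHz, folds to fs − 23 MHz = 16.9 MHz.
44.2 MHz mod fs = 4.3 MHz.
4.3 MHz ≤ fs/2 = 19.95 MHz, appears at 4.3 MHz.
44.2 MHz and 124 MHz both map to 4.3 MHz.

4.3 MHz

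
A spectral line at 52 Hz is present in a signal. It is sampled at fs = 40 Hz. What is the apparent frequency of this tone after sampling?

52 Hz mod fs = 12 Hz.
12 Hz ≤ fs/2 = 20 Hz, appears at 12 Hz.

12 Hz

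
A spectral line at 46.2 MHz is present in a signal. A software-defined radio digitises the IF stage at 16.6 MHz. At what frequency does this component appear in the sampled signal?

46.2 MHz mod fs = 13 MHz.
13 MHz > fs/2 = 8.3 MHz, folds to fs − 13 MHz = 3.6 MHz.

3.6 MHz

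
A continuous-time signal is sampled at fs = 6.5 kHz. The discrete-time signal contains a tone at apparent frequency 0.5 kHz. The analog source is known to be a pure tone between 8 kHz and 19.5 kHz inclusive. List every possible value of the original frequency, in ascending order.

Frequencies that alias to 0.5 kHz are k·fs ± 0.5 kHz for integer k ≥ 0.
k=0: 0.5 kHz.
k=1: 6 kHz, 7 kHz.
k=2: 12.5 kHz, 13.5 kHz.
k=3: 19 kHz, 20 kHz.
k=4: 25.5 kHz, 26.5 kHz.
Within [8 kHz, 19.5 kHz]: 12.5 kHz, 13.5 kHz, 19 kHz.

12.5 kHz, 13.5 kHz, 19 kHz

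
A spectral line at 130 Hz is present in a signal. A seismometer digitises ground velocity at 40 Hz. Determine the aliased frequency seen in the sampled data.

10 Hz

130 Hz mod fs = 10 Hz.
10 Hz ≤ fs/2 = 20 Hz, appears at 10 Hz.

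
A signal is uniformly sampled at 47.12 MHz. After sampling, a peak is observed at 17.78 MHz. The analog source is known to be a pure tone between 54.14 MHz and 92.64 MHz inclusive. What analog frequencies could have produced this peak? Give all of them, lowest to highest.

Frequencies that alias to 17.78 MHz are k·fs ± 17.78 MHz for integer k ≥ 0.
k=0: 17.78 MHz.
k=1: 29.34 MHz, 64.9 MHz.
k=2: 76.46 MHz, 112.02 MHz.
k=3: 123.58 MHz, 159.14 MHz.
Within [54.14 MHz, 92.64 MHz]: 64.9 MHz, 76.46 MHz.

64.9 MHz, 76.46 MHz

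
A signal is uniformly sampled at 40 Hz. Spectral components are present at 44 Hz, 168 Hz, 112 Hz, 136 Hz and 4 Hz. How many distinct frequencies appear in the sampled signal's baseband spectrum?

fs/2 = 20 Hz.
44 Hz mod fs = 4 Hz.
4 Hz ≤ fs/2 = 20 Hz, appears at 4 Hz.
168 Hz mod fs = 8 Hz.
8 Hz ≤ fs/2 = 20 Hz, appears at 8 Hz.
112 Hz mod fs = 32 Hz.
32 Hz > fs/2 = 20 Hz, folds to fs − 32 Hz = 8 Hz.
136 Hz mod fs = 16 Hz.
16 Hz ≤ fs/2 = 20 Hz, appears at 16 Hz.
4 Hz ≤ fs/2 = 20 Hz, passes unchanged.
Distinct values: {4 Hz, 8 Hz, 16 Hz} → 3.

3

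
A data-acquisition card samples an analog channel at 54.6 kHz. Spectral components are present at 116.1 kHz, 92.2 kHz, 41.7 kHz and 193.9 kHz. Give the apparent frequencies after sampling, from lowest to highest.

6.9 kHz, 12.9 kHz, 17 kHz, 24.5 kHz

fs/2 = 27.3 kHz.
116.1 kHz mod fs = 6.9 kHz.
6.9 kHz ≤ fs/2 = 27.3 kHz, appears at 6.9 kHz.
92.2 kHz mod fs = 37.6 kHz.
37.6 kHz > fs/2 = 27.3 kHz, folds to fs − 37.6 kHz = 17 kHz.
41.7 kHz > fs/2 = 27.3 kHz, folds to fs − 41.7 kHz = 12.9 kHz.
193.9 kHz mod fs = 30.1 kHz.
30.1 kHz > fs/2 = 27.3 kHz, folds to fs − 30.1 kHz = 24.5 kHz.
Distinct values: {6.9 kHz, 12.9 kHz, 17 kHz, 24.5 kHz}.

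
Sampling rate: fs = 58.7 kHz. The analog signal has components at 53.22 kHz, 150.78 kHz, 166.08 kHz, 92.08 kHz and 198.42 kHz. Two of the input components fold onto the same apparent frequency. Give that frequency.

fs/2 = 29.35 kHz.
53.22 kHz > fs/2 = 29.35 kHz, folds to fs − 53.22 kHz = 5.48 kHz.
150.78 kHz mod fs = 33.38 kHz.
33.38 kHz > fs/2 = 29.35 kHz, folds to fs − 33.38 kHz = 25.32 kHz.
166.08 kHz mod fs = 48.68 kHz.
48.68 kHz > fs/2 = 29.35 kHz, folds to fs − 48.68 kHz = 10.02 kHz.
92.08 kHz mod fs = 33.38 kHz.
33.38 kHz > fs/2 = 29.35 kHz, folds to fs − 33.38 kHz = 25.32 kHz.
198.42 kHz mod fs = 22.32 kHz.
22.32 kHz ≤ fs/2 = 29.35 kHz, appears at 22.32 kHz.
92.08 kHz and 150.78 kHz both map to 25.32 kHz.

25.32 kHz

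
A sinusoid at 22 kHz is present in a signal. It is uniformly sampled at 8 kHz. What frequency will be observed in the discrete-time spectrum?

2 kHz

22 kHz mod fs = 6 kHz.
6 kHz > fs/2 = 4 kHz, folds to fs − 6 kHz = 2 kHz.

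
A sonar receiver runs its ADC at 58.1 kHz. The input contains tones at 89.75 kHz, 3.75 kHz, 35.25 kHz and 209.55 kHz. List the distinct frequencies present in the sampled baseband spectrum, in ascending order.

3.75 kHz, 22.85 kHz, 26.45 kHz

fs/2 = 29.05 kHz.
89.75 kHz mod fs = 31.65 kHz.
31.65 kHz > fs/2 = 29.05 kHz, folds to fs − 31.65 kHz = 26.45 kHz.
3.75 kHz ≤ fs/2 = 29.05 kHz, passes unchanged.
35.25 kHz > fs/2 = 29.05 kHz, folds to fs − 35.25 kHz = 22.85 kHz.
209.55 kHz mod fs = 35.25 kHz.
35.25 kHz > fs/2 = 29.05 kHz, folds to fs − 35.25 kHz = 22.85 kHz.
Distinct values: {3.75 kHz, 22.85 kHz, 26.45 kHz}.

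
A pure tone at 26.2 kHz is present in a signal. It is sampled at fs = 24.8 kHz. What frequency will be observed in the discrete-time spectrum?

1.4 kHz

26.2 kHz mod fs = 1.4 kHz.
1.4 kHz ≤ fs/2 = 12.4 kHz, appears at 1.4 kHz.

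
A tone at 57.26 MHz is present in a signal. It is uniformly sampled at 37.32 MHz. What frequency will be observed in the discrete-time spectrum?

57.26 MHz mod fs = 19.94 MHz.
19.94 MHz > fs/2 = 18.66 MHz, folds to fs − 19.94 MHz = 17.38 MHz.

17.38 MHz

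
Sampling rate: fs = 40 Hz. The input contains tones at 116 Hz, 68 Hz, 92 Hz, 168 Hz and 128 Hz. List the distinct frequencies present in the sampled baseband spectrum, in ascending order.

4 Hz, 8 Hz, 12 Hz

fs/2 = 20 Hz.
116 Hz mod fs = 36 Hz.
36 Hz > fs/2 = 20 Hz, folds to fs − 36 Hz = 4 Hz.
68 Hz mod fs = 28 Hz.
28 Hz > fs/2 = 20 Hz, folds to fs − 28 Hz = 12 Hz.
92 Hz mod fs = 12 Hz.
12 Hz ≤ fs/2 = 20 Hz, appears at 12 Hz.
168 Hz mod fs = 8 Hz.
8 Hz ≤ fs/2 = 20 Hz, appears at 8 Hz.
128 Hz mod fs = 8 Hz.
8 Hz ≤ fs/2 = 20 Hz, appears at 8 Hz.
Distinct values: {4 Hz, 8 Hz, 12 Hz}.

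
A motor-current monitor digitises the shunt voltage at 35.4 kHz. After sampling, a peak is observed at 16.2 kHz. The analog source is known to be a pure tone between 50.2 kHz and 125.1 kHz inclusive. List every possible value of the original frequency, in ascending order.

Frequencies that alias to 16.2 kHz are k·fs ± 16.2 kHz for integer k ≥ 0.
k=0: 16.2 kHz.
k=1: 19.2 kHz, 51.6 kHz.
k=2: 54.6 kHz, 87 kHz.
k=3: 90 kHz, 122.4 kHz.
k=4: 125.4 kHz, 157.8 kHz.
Within [50.2 kHz, 125.1 kHz]: 51.6 kHz, 54.6 kHz, 87 kHz, 90 kHz, 122.4 kHz.

51.6 kHz, 54.6 kHz, 87 kHz, 90 kHz, 122.4 kHz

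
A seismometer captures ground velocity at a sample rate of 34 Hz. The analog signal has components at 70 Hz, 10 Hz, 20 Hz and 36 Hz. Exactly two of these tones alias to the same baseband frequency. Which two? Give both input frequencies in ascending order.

fs/2 = 17 Hz.
70 Hz mod fs = 2 Hz.
2 Hz ≤ fs/2 = 17 Hz, appears at 2 Hz.
10 Hz ≤ fs/2 = 17 Hz, passes unchanged.
20 Hz > fs/2 = 17 Hz, folds to fs − 20 Hz = 14 Hz.
36 Hz mod fs = 2 Hz.
2 Hz ≤ fs/2 = 17 Hz, appears at 2 Hz.
36 Hz and 70 Hz both map to 2 Hz.

36 Hz, 70 Hz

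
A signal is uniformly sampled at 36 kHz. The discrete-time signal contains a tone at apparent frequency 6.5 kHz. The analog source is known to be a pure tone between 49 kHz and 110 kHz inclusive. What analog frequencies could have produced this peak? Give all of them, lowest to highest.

Frequencies that alias to 6.5 kHz are k·fs ± 6.5 kHz for integer k ≥ 0.
k=0: 6.5 kHz.
k=1: 29.5 kHz, 42.5 kHz.
k=2: 65.5 kHz, 78.5 kHz.
k=3: 101.5 kHz, 114.5 kHz.
k=4: 137.5 kHz, 150.5 kHz.
Within [49 kHz, 110 kHz]: 65.5 kHz, 78.5 kHz, 101.5 kHz.

65.5 kHz, 78.5 kHz, 101.5 kHz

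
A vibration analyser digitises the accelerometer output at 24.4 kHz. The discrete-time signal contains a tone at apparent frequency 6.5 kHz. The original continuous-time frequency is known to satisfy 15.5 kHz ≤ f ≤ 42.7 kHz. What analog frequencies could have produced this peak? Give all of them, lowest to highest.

Frequencies that alias to 6.5 kHz are k·fs ± 6.5 kHz for integer k ≥ 0.
k=0: 6.5 kHz.
k=1: 17.9 kHz, 30.9 kHz.
k=2: 42.3 kHz, 55.3 kHz.
k=3: 66.7 kHz, 79.7 kHz.
Within [15.5 kHz, 42.7 kHz]: 17.9 kHz, 30.9 kHz, 42.3 kHz.

17.9 kHz, 30.9 kHz, 42.3 kHz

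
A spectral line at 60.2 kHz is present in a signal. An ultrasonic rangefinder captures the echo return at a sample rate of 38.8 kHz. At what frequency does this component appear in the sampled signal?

17.4 kHz

60.2 kHz mod fs = 21.4 kHz.
21.4 kHz > fs/2 = 19.4 kHz, folds to fs − 21.4 kHz = 17.4 kHz.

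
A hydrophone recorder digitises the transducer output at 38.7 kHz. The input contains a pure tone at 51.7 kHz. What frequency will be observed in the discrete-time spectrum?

51.7 kHz mod fs = 13 kHz.
13 kHz ≤ fs/2 = 19.35 kHz, appears at 13 kHz.

13 kHz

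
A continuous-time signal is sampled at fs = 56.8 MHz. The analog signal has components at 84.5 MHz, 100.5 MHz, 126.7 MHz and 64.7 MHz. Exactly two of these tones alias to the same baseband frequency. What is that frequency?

13.1 MHz

fs/2 = 28.4 MHz.
84.5 MHz mod fs = 27.7 MHz.
27.7 MHz ≤ fs/2 = 28.4 MHz, appears at 27.7 MHz.
100.5 MHz mod fs = 43.7 MHz.
43.7 MHz > fs/2 = 28.4 MHz, folds to fs − 43.7 MHz = 13.1 MHz.
126.7 MHz mod fs = 13.1 MHz.
13.1 MHz ≤ fs/2 = 28.4 MHz, appears at 13.1 MHz.
64.7 MHz mod fs = 7.9 MHz.
7.9 MHz ≤ fs/2 = 28.4 MHz, appears at 7.9 MHz.
100.5 MHz and 126.7 MHz both map to 13.1 MHz.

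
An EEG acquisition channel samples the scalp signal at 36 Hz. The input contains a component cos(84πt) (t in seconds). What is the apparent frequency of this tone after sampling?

ω = 84π rad/s → f = ω/(2π) = 42 Hz.
42 Hz mod fs = 6 Hz.
6 Hz ≤ fs/2 = 18 Hz, appears at 6 Hz.

6 Hz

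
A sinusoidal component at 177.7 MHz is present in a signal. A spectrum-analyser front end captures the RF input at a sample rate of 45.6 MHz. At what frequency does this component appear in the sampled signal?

4.7 MHz

177.7 MHz mod fs = 40.9 MHz.
40.9 MHz > fs/2 = 22.8 MHz, folds to fs − 40.9 MHz = 4.7 MHz.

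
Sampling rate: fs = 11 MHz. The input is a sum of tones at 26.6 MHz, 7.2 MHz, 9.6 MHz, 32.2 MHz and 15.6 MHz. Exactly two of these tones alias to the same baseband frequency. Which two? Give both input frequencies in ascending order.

fs/2 = 5.5 MHz.
26.6 MHz mod fs = 4.6 MHz.
4.6 MHz ≤ fs/2 = 5.5 MHz, appears at 4.6 MHz.
7.2 MHz > fs/2 = 5.5 MHz, folds to fs − 7.2 MHz = 3.8 MHz.
9.6 MHz > fs/2 = 5.5 MHz, folds to fs − 9.6 MHz = 1.4 MHz.
32.2 MHz mod fs = 10.2 MHz.
10.2 MHz > fs/2 = 5.5 MHz, folds to fs − 10.2 MHz = 0.8 MHz.
15.6 MHz mod fs = 4.6 MHz.
4.6 MHz ≤ fs/2 = 5.5 MHz, appears at 4.6 MHz.
15.6 MHz and 26.6 MHz both map to 4.6 MHz.

15.6 MHz, 26.6 MHz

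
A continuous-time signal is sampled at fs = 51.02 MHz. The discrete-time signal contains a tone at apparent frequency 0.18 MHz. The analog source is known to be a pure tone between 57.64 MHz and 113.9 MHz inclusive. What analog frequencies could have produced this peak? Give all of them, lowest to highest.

101.86 MHz, 102.22 MHz

Frequencies that alias to 0.18 MHz are k·fs ± 0.18 MHz for integer k ≥ 0.
k=0: 0.18 MHz.
k=1: 50.84 MHz, 51.2 MHz.
k=2: 101.86 MHz, 102.22 MHz.
k=3: 152.88 MHz, 153.24 MHz.
Within [57.64 MHz, 113.9 MHz]: 101.86 MHz, 102.22 MHz.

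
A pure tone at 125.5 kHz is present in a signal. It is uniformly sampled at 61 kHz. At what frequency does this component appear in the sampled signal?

125.5 kHz mod fs = 3.5 kHz.
3.5 kHz ≤ fs/2 = 30.5 kHz, appears at 3.5 kHz.

3.5 kHz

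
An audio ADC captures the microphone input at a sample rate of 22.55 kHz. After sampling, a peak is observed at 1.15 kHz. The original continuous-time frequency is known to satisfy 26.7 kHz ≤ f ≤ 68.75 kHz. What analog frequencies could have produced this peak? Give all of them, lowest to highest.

Frequencies that alias to 1.15 kHz are k·fs ± 1.15 kHz for integer k ≥ 0.
k=0: 1.15 kHz.
k=1: 21.4 kHz, 23.7 kHz.
k=2: 43.95 kHz, 46.25 kHz.
k=3: 66.5 kHz, 68.8 kHz.
k=4: 89.05 kHz, 91.35 kHz.
Within [26.7 kHz, 68.75 kHz]: 43.95 kHz, 46.25 kHz, 66.5 kHz.

43.95 kHz, 46.25 kHz, 66.5 kHz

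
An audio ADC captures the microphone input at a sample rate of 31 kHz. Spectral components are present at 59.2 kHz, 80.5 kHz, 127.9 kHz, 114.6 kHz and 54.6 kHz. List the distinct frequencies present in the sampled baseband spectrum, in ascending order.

fs/2 = 15.5 kHz.
59.2 kHz mod fs = 28.2 kHz.
28.2 kHz > fs/2 = 15.5 kHz, folds to fs − 28.2 kHz = 2.8 kHz.
80.5 kHz mod fs = 18.5 kHz.
18.5 kHz > fs/2 = 15.5 kHz, folds to fs − 18.5 kHz = 12.5 kHz.
127.9 kHz mod fs = 3.9 kHz.
3.9 kHz ≤ fs/2 = 15.5 kHz, appears at 3.9 kHz.
114.6 kHz mod fs = 21.6 kHz.
21.6 kHz > fs/2 = 15.5 kHz, folds to fs − 21.6 kHz = 9.4 kHz.
54.6 kHz mod fs = 23.6 kHz.
23.6 kHz > fs/2 = 15.5 kHz, folds to fs − 23.6 kHz = 7.4 kHz.
Distinct values: {2.8 kHz, 3.9 kHz, 7.4 kHz, 9.4 kHz, 12.5 kHz}.

2.8 kHz, 3.9 kHz, 7.4 kHz, 9.4 kHz, 12.5 kHz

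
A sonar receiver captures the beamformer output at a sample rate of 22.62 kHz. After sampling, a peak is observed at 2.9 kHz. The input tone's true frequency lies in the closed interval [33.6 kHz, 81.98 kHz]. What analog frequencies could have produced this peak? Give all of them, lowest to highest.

42.34 kHz, 48.14 kHz, 64.96 kHz, 70.76 kHz

Frequencies that alias to 2.9 kHz are k·fs ± 2.9 kHz for integer k ≥ 0.
k=0: 2.9 kHz.
k=1: 19.72 kHz, 25.52 kHz.
k=2: 42.34 kHz, 48.14 kHz.
k=3: 64.96 kHz, 70.76 kHz.
k=4: 87.58 kHz, 93.38 kHz.
Within [33.6 kHz, 81.98 kHz]: 42.34 kHz, 48.14 kHz, 64.96 kHz, 70.76 kHz.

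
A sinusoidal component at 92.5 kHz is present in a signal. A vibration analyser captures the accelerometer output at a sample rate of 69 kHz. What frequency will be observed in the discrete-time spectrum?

92.5 kHz mod fs = 23.5 kHz.
23.5 kHz ≤ fs/2 = 34.5 kHz, appears at 23.5 kHz.

23.5 kHz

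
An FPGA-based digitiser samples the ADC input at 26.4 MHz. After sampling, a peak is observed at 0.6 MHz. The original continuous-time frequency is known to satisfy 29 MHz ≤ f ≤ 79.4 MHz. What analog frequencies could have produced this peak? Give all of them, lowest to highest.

Frequencies that alias to 0.6 MHz are k·fs ± 0.6 MHz for integer k ≥ 0.
k=0: 0.6 MHz.
k=1: 25.8 MHz, 27 MHz.
k=2: 52.2 MHz, 53.4 MHz.
k=3: 78.6 MHz, 79.8 MHz.
k=4: 105 MHz, 106.2 MHz.
Within [29 MHz, 79.4 MHz]: 52.2 MHz, 53.4 MHz, 78.6 MHz.

52.2 MHz, 53.4 MHz, 78.6 MHz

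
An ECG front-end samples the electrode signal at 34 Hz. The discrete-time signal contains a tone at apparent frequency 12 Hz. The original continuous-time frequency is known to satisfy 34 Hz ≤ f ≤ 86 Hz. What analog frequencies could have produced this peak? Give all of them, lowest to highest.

Frequencies that alias to 12 Hz are k·fs ± 12 Hz for integer k ≥ 0.
k=0: 12 Hz.
k=1: 22 Hz, 46 Hz.
k=2: 56 Hz, 80 Hz.
k=3: 90 Hz, 114 Hz.
Within [34 Hz, 86 Hz]: 46 Hz, 56 Hz, 80 Hz.

46 Hz, 56 Hz, 80 Hz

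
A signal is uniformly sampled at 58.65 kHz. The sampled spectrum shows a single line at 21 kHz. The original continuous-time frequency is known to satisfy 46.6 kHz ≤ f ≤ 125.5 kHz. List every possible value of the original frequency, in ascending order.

79.65 kHz, 96.3 kHz

Frequencies that alias to 21 kHz are k·fs ± 21 kHz for integer k ≥ 0.
k=0: 21 kHz.
k=1: 37.65 kHz, 79.65 kHz.
k=2: 96.3 kHz, 138.3 kHz.
k=3: 154.95 kHz, 196.95 kHz.
Within [46.6 kHz, 125.5 kHz]: 79.65 kHz, 96.3 kHz.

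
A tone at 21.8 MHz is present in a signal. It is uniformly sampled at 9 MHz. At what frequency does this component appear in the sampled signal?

3.8 MHz

21.8 MHz mod fs = 3.8 MHz.
3.8 MHz ≤ fs/2 = 4.5 MHz, appears at 3.8 MHz.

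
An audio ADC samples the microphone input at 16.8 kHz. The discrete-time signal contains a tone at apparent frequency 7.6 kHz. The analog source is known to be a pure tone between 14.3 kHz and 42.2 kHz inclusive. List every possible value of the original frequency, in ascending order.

24.4 kHz, 26 kHz, 41.2 kHz

Frequencies that alias to 7.6 kHz are k·fs ± 7.6 kHz for integer k ≥ 0.
k=0: 7.6 kHz.
k=1: 9.2 kHz, 24.4 kHz.
k=2: 26 kHz, 41.2 kHz.
k=3: 42.8 kHz, 58 kHz.
Within [14.3 kHz, 42.2 kHz]: 24.4 kHz, 26 kHz, 41.2 kHz.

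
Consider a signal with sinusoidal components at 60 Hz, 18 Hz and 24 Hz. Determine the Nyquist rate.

120 Hz

Highest-frequency component: 60 Hz.
Nyquist rate = 2 × 60 Hz = 120 Hz.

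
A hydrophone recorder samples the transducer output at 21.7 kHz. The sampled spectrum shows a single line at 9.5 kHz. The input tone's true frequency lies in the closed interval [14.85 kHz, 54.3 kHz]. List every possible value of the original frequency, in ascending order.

Frequencies that alias to 9.5 kHz are k·fs ± 9.5 kHz for integer k ≥ 0.
k=0: 9.5 kHz.
k=1: 12.2 kHz, 31.2 kHz.
k=2: 33.9 kHz, 52.9 kHz.
k=3: 55.6 kHz, 74.6 kHz.
Within [14.85 kHz, 54.3 kHz]: 31.2 kHz, 33.9 kHz, 52.9 kHz.

31.2 kHz, 33.9 kHz, 52.9 kHz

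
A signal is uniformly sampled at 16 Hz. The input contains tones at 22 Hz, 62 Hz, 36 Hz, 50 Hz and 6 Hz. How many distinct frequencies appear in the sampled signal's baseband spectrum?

3

fs/2 = 8 Hz.
22 Hz mod fs = 6 Hz.
6 Hz ≤ fs/2 = 8 Hz, appears at 6 Hz.
62 Hz mod fs = 14 Hz.
14 Hz > fs/2 = 8 Hz, folds to fs − 14 Hz = 2 Hz.
36 Hz mod fs = 4 Hz.
4 Hz ≤ fs/2 = 8 Hz, appears at 4 Hz.
50 Hz mod fs = 2 Hz.
2 Hz ≤ fs/2 = 8 Hz, appears at 2 Hz.
6 Hz ≤ fs/2 = 8 Hz, passes unchanged.
Distinct values: {2 Hz, 4 Hz, 6 Hz} → 3.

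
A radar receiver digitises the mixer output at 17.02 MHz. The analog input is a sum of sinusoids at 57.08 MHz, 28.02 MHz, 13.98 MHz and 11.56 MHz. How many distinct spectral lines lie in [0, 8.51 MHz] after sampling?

3

fs/2 = 8.51 MHz.
57.08 MHz mod fs = 6.02 MHz.
6.02 MHz ≤ fs/2 = 8.51 MHz, appears at 6.02 MHz.
28.02 MHz mod fs = 11 MHz.
11 MHz > fs/2 = 8.51 MHz, folds to fs − 11 MHz = 6.02 MHz.
13.98 MHz > fs/2 = 8.51 MHz, folds to fs − 13.98 MHz = 3.04 MHz.
11.56 MHz > fs/2 = 8.51 MHz, folds to fs − 11.56 MHz = 5.46 MHz.
Distinct values: {3.04 MHz, 5.46 MHz, 6.02 MHz} → 3.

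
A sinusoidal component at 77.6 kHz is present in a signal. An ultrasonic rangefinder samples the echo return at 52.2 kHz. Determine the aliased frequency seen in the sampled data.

77.6 kHz mod fs = 25.4 kHz.
25.4 kHz ≤ fs/2 = 26.1 kHz, appears at 25.4 kHz.

25.4 kHz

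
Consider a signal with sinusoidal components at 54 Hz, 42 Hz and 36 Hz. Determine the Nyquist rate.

Highest-frequency component: 54 Hz.
Nyquist rate = 2 × 54 Hz = 108 Hz.

108 Hz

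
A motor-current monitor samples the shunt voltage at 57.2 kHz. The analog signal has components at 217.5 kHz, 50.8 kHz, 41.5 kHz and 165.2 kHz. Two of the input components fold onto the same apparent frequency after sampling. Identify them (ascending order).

fs/2 = 28.6 kHz.
217.5 kHz mod fs = 45.9 kHz.
45.9 kHz > fs/2 = 28.6 kHz, folds to fs − 45.9 kHz = 11.3 kHz.
50.8 kHz > fs/2 = 28.6 kHz, folds to fs − 50.8 kHz = 6.4 kHz.
41.5 kHz > fs/2 = 28.6 kHz, folds to fs − 41.5 kHz = 15.7 kHz.
165.2 kHz mod fs = 50.8 kHz.
50.8 kHz > fs/2 = 28.6 kHz, folds to fs − 50.8 kHz = 6.4 kHz.
50.8 kHz and 165.2 kHz both map to 6.4 kHz.

50.8 kHz, 165.2 kHz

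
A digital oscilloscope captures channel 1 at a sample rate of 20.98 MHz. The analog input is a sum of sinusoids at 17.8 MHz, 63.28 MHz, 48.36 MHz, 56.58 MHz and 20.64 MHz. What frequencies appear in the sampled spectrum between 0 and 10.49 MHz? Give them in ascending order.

fs/2 = 10.49 MHz.
17.8 MHz > fs/2 = 10.49 MHz, folds to fs − 17.8 MHz = 3.18 MHz.
63.28 MHz mod fs = 0.34 MHz.
0.34 MHz ≤ fs/2 = 10.49 MHz, appears at 0.34 MHz.
48.36 MHz mod fs = 6.4 MHz.
6.4 MHz ≤ fs/2 = 10.49 MHz, appears at 6.4 MHz.
56.58 MHz mod fs = 14.62 MHz.
14.62 MHz > fs/2 = 10.49 MHz, folds to fs − 14.62 MHz = 6.36 MHz.
20.64 MHz > fs/2 = 10.49 MHz, folds to fs − 20.64 MHz = 0.34 MHz.
Distinct values: {0.34 MHz, 3.18 MHz, 6.36 MHz, 6.4 MHz}.

0.34 MHz, 3.18 MHz, 6.36 MHz, 6.4 MHz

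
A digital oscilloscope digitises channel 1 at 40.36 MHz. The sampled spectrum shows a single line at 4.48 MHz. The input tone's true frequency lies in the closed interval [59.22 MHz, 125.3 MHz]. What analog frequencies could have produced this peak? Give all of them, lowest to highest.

Frequencies that alias to 4.48 MHz are k·fs ± 4.48 MHz for integer k ≥ 0.
k=0: 4.48 MHz.
k=1: 35.88 MHz, 44.84 MHz.
k=2: 76.24 MHz, 85.2 MHz.
k=3: 116.6 MHz, 125.56 MHz.
k=4: 156.96 MHz, 165.92 MHz.
Within [59.22 MHz, 125.3 MHz]: 76.24 MHz, 85.2 MHz, 116.6 MHz.

76.24 MHz, 85.2 MHz, 116.6 MHz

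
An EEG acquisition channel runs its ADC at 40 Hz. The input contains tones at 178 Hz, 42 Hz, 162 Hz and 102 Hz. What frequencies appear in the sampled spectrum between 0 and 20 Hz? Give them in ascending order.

fs/2 = 20 Hz.
178 Hz mod fs = 18 Hz.
18 Hz ≤ fs/2 = 20 Hz, appears at 18 Hz.
42 Hz mod fs = 2 Hz.
2 Hz ≤ fs/2 = 20 Hz, appears at 2 Hz.
162 Hz mod fs = 2 Hz.
2 Hz ≤ fs/2 = 20 Hz, appears at 2 Hz.
102 Hz mod fs = 22 Hz.
22 Hz > fs/2 = 20 Hz, folds to fs − 22 Hz = 18 Hz.
Distinct values: {2 Hz, 18 Hz}.

2 Hz, 18 Hz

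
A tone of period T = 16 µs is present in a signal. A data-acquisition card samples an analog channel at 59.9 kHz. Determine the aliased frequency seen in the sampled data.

T = 16 µs → f = 1/T = 62.5 kHz.
62.5 kHz mod fs = 2.6 kHz.
2.6 kHz ≤ fs/2 = 29.95 kHz, appears at 2.6 kHz.

2.6 kHz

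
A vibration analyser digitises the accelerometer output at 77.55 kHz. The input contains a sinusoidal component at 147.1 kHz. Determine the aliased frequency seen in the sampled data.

8 kHz

147.1 kHz mod fs = 69.55 kHz.
69.55 kHz > fs/2 = 38.775 kHz, folds to fs − 69.55 kHz = 8 kHz.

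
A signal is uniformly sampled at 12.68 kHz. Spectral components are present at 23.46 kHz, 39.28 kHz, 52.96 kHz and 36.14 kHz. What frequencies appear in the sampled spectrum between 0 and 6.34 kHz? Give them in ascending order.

1.24 kHz, 1.9 kHz, 2.24 kHz

fs/2 = 6.34 kHz.
23.46 kHz mod fs = 10.78 kHz.
10.78 kHz > fs/2 = 6.34 kHz, folds to fs − 10.78 kHz = 1.9 kHz.
39.28 kHz mod fs = 1.24 kHz.
1.24 kHz ≤ fs/2 = 6.34 kHz, appears at 1.24 kHz.
52.96 kHz mod fs = 2.24 kHz.
2.24 kHz ≤ fs/2 = 6.34 kHz, appears at 2.24 kHz.
36.14 kHz mod fs = 10.78 kHz.
10.78 kHz > fs/2 = 6.34 kHz, folds to fs − 10.78 kHz = 1.9 kHz.
Distinct values: {1.24 kHz, 1.9 kHz, 2.24 kHz}.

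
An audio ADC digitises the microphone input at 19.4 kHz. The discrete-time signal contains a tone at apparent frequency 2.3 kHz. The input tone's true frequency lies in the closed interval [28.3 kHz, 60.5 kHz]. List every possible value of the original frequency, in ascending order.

36.5 kHz, 41.1 kHz, 55.9 kHz, 60.5 kHz

Frequencies that alias to 2.3 kHz are k·fs ± 2.3 kHz for integer k ≥ 0.
k=0: 2.3 kHz.
k=1: 17.1 kHz, 21.7 kHz.
k=2: 36.5 kHz, 41.1 kHz.
k=3: 55.9 kHz, 60.5 kHz.
k=4: 75.3 kHz, 79.9 kHz.
Within [28.3 kHz, 60.5 kHz]: 36.5 kHz, 41.1 kHz, 55.9 kHz, 60.5 kHz.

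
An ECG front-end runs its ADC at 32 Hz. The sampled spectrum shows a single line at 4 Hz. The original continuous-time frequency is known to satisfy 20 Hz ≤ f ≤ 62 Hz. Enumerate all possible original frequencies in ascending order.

28 Hz, 36 Hz, 60 Hz

Frequencies that alias to 4 Hz are k·fs ± 4 Hz for integer k ≥ 0.
k=0: 4 Hz.
k=1: 28 Hz, 36 Hz.
k=2: 60 Hz, 68 Hz.
k=3: 92 Hz, 100 Hz.
Within [20 Hz, 62 Hz]: 28 Hz, 36 Hz, 60 Hz.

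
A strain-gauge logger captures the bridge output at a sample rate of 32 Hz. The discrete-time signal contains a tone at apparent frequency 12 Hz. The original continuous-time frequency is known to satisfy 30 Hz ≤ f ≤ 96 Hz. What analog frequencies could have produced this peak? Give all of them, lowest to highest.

44 Hz, 52 Hz, 76 Hz, 84 Hz

Frequencies that alias to 12 Hz are k·fs ± 12 Hz for integer k ≥ 0.
k=0: 12 Hz.
k=1: 20 Hz, 44 Hz.
k=2: 52 Hz, 76 Hz.
k=3: 84 Hz, 108 Hz.
k=4: 116 Hz, 140 Hz.
Within [30 Hz, 96 Hz]: 44 Hz, 52 Hz, 76 Hz, 84 Hz.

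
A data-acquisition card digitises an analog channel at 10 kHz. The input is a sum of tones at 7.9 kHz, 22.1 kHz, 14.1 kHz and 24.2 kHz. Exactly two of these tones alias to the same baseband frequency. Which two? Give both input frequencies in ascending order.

fs/2 = 5 kHz.
7.9 kHz > fs/2 = 5 kHz, folds to fs − 7.9 kHz = 2.1 kHz.
22.1 kHz mod fs = 2.1 kHz.
2.1 kHz ≤ fs/2 = 5 kHz, appears at 2.1 kHz.
14.1 kHz mod fs = 4.1 kHz.
4.1 kHz ≤ fs/2 = 5 kHz, appears at 4.1 kHz.
24.2 kHz mod fs = 4.2 kHz.
4.2 kHz ≤ fs/2 = 5 kHz, appears at 4.2 kHz.
7.9 kHz and 22.1 kHz both map to 2.1 kHz.

7.9 kHz, 22.1 kHz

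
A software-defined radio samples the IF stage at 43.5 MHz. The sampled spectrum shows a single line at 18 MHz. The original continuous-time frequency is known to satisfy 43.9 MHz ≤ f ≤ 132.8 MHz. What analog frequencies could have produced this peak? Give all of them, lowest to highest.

61.5 MHz, 69 MHz, 105 MHz, 112.5 MHz

Frequencies that alias to 18 MHz are k·fs ± 18 MHz for integer k ≥ 0.
k=0: 18 MHz.
k=1: 25.5 MHz, 61.5 MHz.
k=2: 69 MHz, 105 MHz.
k=3: 112.5 MHz, 148.5 MHz.
k=4: 156 MHz, 192 MHz.
Within [43.9 MHz, 132.8 MHz]: 61.5 MHz, 69 MHz, 105 MHz, 112.5 MHz.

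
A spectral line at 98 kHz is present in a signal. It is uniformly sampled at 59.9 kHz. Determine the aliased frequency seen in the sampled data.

98 kHz mod fs = 38.1 kHz.
38.1 kHz > fs/2 = 29.95 kHz, folds to fs − 38.1 kHz = 21.8 kHz.

21.8 kHz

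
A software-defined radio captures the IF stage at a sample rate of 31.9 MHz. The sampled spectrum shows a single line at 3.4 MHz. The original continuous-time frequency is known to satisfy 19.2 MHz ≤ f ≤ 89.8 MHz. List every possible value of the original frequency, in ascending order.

Frequencies that alias to 3.4 MHz are k·fs ± 3.4 MHz for integer k ≥ 0.
k=0: 3.4 MHz.
k=1: 28.5 MHz, 35.3 MHz.
k=2: 60.4 MHz, 67.2 MHz.
k=3: 92.3 MHz, 99.1 MHz.
Within [19.2 MHz, 89.8 MHz]: 28.5 MHz, 35.3 MHz, 60.4 MHz, 67.2 MHz.

28.5 MHz, 35.3 MHz, 60.4 MHz, 67.2 MHz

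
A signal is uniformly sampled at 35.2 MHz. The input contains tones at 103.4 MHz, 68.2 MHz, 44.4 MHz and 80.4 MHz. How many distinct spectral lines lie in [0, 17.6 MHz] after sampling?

3

fs/2 = 17.6 MHz.
103.4 MHz mod fs = 33 MHz.
33 MHz > fs/2 = 17.6 MHz, folds to fs − 33 MHz = 2.2 MHz.
68.2 MHz mod fs = 33 MHz.
33 MHz > fs/2 = 17.6 MHz, folds to fs − 33 MHz = 2.2 MHz.
44.4 MHz mod fs = 9.2 MHz.
9.2 MHz ≤ fs/2 = 17.6 MHz, appears at 9.2 MHz.
80.4 MHz mod fs = 10 MHz.
10 MHz ≤ fs/2 = 17.6 MHz, appears at 10 MHz.
Distinct values: {2.2 MHz, 9.2 MHz, 10 MHz} → 3.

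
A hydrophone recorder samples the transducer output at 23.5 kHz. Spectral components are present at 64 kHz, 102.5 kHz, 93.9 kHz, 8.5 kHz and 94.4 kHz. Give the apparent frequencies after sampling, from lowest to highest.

0.1 kHz, 0.4 kHz, 6.5 kHz, 8.5 kHz

fs/2 = 11.75 kHz.
64 kHz mod fs = 17 kHz.
17 kHz > fs/2 = 11.75 kHz, folds to fs − 17 kHz = 6.5 kHz.
102.5 kHz mod fs = 8.5 kHz.
8.5 kHz ≤ fs/2 = 11.75 kHz, appears at 8.5 kHz.
93.9 kHz mod fs = 23.4 kHz.
23.4 kHz > fs/2 = 11.75 kHz, folds to fs − 23.4 kHz = 0.1 kHz.
8.5 kHz ≤ fs/2 = 11.75 kHz, passes unchanged.
94.4 kHz mod fs = 0.4 kHz.
0.4 kHz ≤ fs/2 = 11.75 kHz, appears at 0.4 kHz.
Distinct values: {0.1 kHz, 0.4 kHz, 6.5 kHz, 8.5 kHz}.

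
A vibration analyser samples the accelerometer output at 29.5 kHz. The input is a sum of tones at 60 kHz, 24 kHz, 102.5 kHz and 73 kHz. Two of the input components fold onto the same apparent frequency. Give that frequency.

14 kHz

fs/2 = 14.75 kHz.
60 kHz mod fs = 1 kHz.
1 kHz ≤ fs/2 = 14.75 kHz, appears at 1 kHz.
24 kHz > fs/2 = 14.75 kHz, folds to fs − 24 kHz = 5.5 kHz.
102.5 kHz mod fs = 14 kHz.
14 kHz ≤ fs/2 = 14.75 kHz, appears at 14 kHz.
73 kHz mod fs = 14 kHz.
14 kHz ≤ fs/2 = 14.75 kHz, appears at 14 kHz.
73 kHz and 102.5 kHz both map to 14 kHz.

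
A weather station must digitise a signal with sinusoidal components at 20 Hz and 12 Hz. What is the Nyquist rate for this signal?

Highest-frequency component: 20 Hz.
Nyquist rate = 2 × 20 Hz = 40 Hz.

40 Hz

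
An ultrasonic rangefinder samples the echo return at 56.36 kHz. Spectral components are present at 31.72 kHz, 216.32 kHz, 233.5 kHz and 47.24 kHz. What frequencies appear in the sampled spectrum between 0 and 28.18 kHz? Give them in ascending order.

fs/2 = 28.18 kHz.
31.72 kHz > fs/2 = 28.18 kHz, folds to fs − 31.72 kHz = 24.64 kHz.
216.32 kHz mod fs = 47.24 kHz.
47.24 kHz > fs/2 = 28.18 kHz, folds to fs − 47.24 kHz = 9.12 kHz.
233.5 kHz mod fs = 8.06 kHz.
8.06 kHz ≤ fs/2 = 28.18 kHz, appears at 8.06 kHz.
47.24 kHz > fs/2 = 28.18 kHz, folds to fs − 47.24 kHz = 9.12 kHz.
Distinct values: {8.06 kHz, 9.12 kHz, 24.64 kHz}.

8.06 kHz, 9.12 kHz, 24.64 kHz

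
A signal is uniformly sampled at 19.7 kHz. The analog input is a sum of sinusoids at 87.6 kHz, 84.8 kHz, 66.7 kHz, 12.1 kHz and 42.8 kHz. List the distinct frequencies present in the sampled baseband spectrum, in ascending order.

3.4 kHz, 6 kHz, 7.6 kHz, 8.8 kHz

fs/2 = 9.85 kHz.
87.6 kHz mod fs = 8.8 kHz.
8.8 kHz ≤ fs/2 = 9.85 kHz, appears at 8.8 kHz.
84.8 kHz mod fs = 6 kHz.
6 kHz ≤ fs/2 = 9.85 kHz, appears at 6 kHz.
66.7 kHz mod fs = 7.6 kHz.
7.6 kHz ≤ fs/2 = 9.85 kHz, appears at 7.6 kHz.
12.1 kHz > fs/2 = 9.85 kHz, folds to fs − 12.1 kHz = 7.6 kHz.
42.8 kHz mod fs = 3.4 kHz.
3.4 kHz ≤ fs/2 = 9.85 kHz, appears at 3.4 kHz.
Distinct values: {3.4 kHz, 6 kHz, 7.6 kHz, 8.8 kHz}.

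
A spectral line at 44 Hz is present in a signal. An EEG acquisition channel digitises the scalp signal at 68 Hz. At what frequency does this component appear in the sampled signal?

44 Hz > fs/2 = 34 Hz, folds to fs − 44 Hz = 24 Hz.

24 Hz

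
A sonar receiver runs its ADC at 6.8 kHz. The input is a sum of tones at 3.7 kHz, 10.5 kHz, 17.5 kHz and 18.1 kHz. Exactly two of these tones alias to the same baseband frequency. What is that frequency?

fs/2 = 3.4 kHz.
3.7 kHz > fs/2 = 3.4 kHz, folds to fs − 3.7 kHz = 3.1 kHz.
10.5 kHz mod fs = 3.7 kHz.
3.7 kHz > fs/2 = 3.4 kHz, folds to fs − 3.7 kHz = 3.1 kHz.
17.5 kHz mod fs = 3.9 kHz.
3.9 kHz > fs/2 = 3.4 kHz, folds to fs − 3.9 kHz = 2.9 kHz.
18.1 kHz mod fs = 4.5 kHz.
4.5 kHz > fs/2 = 3.4 kHz, folds to fs − 4.5 kHz = 2.3 kHz.
3.7 kHz and 10.5 kHz both map to 3.1 kHz.

3.1 kHz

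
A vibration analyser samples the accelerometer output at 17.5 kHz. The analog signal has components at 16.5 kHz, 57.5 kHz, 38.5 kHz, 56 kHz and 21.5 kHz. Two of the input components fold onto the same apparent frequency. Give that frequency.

fs/2 = 8.75 kHz.
16.5 kHz > fs/2 = 8.75 kHz, folds to fs − 16.5 kHz = 1 kHz.
57.5 kHz mod fs = 5 kHz.
5 kHz ≤ fs/2 = 8.75 kHz, appears at 5 kHz.
38.5 kHz mod fs = 3.5 kHz.
3.5 kHz ≤ fs/2 = 8.75 kHz, appears at 3.5 kHz.
56 kHz mod fs = 3.5 kHz.
3.5 kHz ≤ fs/2 = 8.75 kHz, appears at 3.5 kHz.
21.5 kHz mod fs = 4 kHz.
4 kHz ≤ fs/2 = 8.75 kHz, appears at 4 kHz.
38.5 kHz and 56 kHz both map to 3.5 kHz.

3.5 kHz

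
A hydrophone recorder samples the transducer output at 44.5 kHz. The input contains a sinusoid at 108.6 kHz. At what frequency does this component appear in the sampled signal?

108.6 kHz mod fs = 19.6 kHz.
19.6 kHz ≤ fs/2 = 22.25 kHz, appears at 19.6 kHz.

19.6 kHz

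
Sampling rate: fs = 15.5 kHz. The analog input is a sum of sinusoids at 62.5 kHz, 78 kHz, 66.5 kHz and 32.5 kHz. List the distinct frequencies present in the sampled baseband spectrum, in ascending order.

fs/2 = 7.75 kHz.
62.5 kHz mod fs = 0.5 kHz.
0.5 kHz ≤ fs/2 = 7.75 kHz, appears at 0.5 kHz.
78 kHz mod fs = 0.5 kHz.
0.5 kHz ≤ fs/2 = 7.75 kHz, appears at 0.5 kHz.
66.5 kHz mod fs = 4.5 kHz.
4.5 kHz ≤ fs/2 = 7.75 kHz, appears at 4.5 kHz.
32.5 kHz mod fs = 1.5 kHz.
1.5 kHz ≤ fs/2 = 7.75 kHz, appears at 1.5 kHz.
Distinct values: {0.5 kHz, 1.5 kHz, 4.5 kHz}.

0.5 kHz, 1.5 kHz, 4.5 kHz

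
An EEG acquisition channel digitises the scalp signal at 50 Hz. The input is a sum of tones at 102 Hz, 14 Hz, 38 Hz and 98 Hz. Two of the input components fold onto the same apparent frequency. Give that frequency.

2 Hz

fs/2 = 25 Hz.
102 Hz mod fs = 2 Hz.
2 Hz ≤ fs/2 = 25 Hz, appears at 2 Hz.
14 Hz ≤ fs/2 = 25 Hz, passes unchanged.
38 Hz > fs/2 = 25 Hz, folds to fs − 38 Hz = 12 Hz.
98 Hz mod fs = 48 Hz.
48 Hz > fs/2 = 25 Hz, folds to fs − 48 Hz = 2 Hz.
98 Hz and 102 Hz both map to 2 Hz.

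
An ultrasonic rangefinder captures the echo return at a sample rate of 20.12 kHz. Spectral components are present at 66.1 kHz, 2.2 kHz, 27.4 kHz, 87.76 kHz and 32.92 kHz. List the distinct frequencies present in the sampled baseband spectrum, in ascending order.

2.2 kHz, 5.74 kHz, 7.28 kHz, 7.32 kHz

fs/2 = 10.06 kHz.
66.1 kHz mod fs = 5.74 kHz.
5.74 kHz ≤ fs/2 = 10.06 kHz, appears at 5.74 kHz.
2.2 kHz ≤ fs/2 = 10.06 kHz, passes unchanged.
27.4 kHz mod fs = 7.28 kHz.
7.28 kHz ≤ fs/2 = 10.06 kHz, appears at 7.28 kHz.
87.76 kHz mod fs = 7.28 kHz.
7.28 kHz ≤ fs/2 = 10.06 kHz, appears at 7.28 kHz.
32.92 kHz mod fs = 12.8 kHz.
12.8 kHz > fs/2 = 10.06 kHz, folds to fs − 12.8 kHz = 7.32 kHz.
Distinct values: {2.2 kHz, 5.74 kHz, 7.28 kHz, 7.32 kHz}.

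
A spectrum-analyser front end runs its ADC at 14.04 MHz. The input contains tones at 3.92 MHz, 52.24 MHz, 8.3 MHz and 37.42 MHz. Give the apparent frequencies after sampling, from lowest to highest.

3.92 MHz, 4.7 MHz, 5.74 MHz

fs/2 = 7.02 MHz.
3.92 MHz ≤ fs/2 = 7.02 MHz, passes unchanged.
52.24 MHz mod fs = 10.12 MHz.
10.12 MHz > fs/2 = 7.02 MHz, folds to fs − 10.12 MHz = 3.92 MHz.
8.3 MHz > fs/2 = 7.02 MHz, folds to fs − 8.3 MHz = 5.74 MHz.
37.42 MHz mod fs = 9.34 MHz.
9.34 MHz > fs/2 = 7.02 MHz, folds to fs − 9.34 MHz = 4.7 MHz.
Distinct values: {3.92 MHz, 4.7 MHz, 5.74 MHz}.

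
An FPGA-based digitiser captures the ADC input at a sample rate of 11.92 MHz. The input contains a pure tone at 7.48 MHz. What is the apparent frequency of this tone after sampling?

7.48 MHz > fs/2 = 5.96 MHz, folds to fs − 7.48 MHz = 4.44 MHz.

4.44 MHz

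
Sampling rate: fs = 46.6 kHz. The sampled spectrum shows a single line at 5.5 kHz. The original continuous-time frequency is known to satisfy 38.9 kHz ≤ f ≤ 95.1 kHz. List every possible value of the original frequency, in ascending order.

Frequencies that alias to 5.5 kHz are k·fs ± 5.5 kHz for integer k ≥ 0.
k=0: 5.5 kHz.
k=1: 41.1 kHz, 52.1 kHz.
k=2: 87.7 kHz, 98.7 kHz.
k=3: 134.3 kHz, 145.3 kHz.
Within [38.9 kHz, 95.1 kHz]: 41.1 kHz, 52.1 kHz, 87.7 kHz.

41.1 kHz, 52.1 kHz, 87.7 kHz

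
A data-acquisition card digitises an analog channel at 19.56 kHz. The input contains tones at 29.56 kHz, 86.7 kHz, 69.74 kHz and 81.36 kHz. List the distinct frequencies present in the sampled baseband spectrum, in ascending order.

3.12 kHz, 8.46 kHz, 8.5 kHz, 9.56 kHz

fs/2 = 9.78 kHz.
29.56 kHz mod fs = 10 kHz.
10 kHz > fs/2 = 9.78 kHz, folds to fs − 10 kHz = 9.56 kHz.
86.7 kHz mod fs = 8.46 kHz.
8.46 kHz ≤ fs/2 = 9.78 kHz, appears at 8.46 kHz.
69.74 kHz mod fs = 11.06 kHz.
11.06 kHz > fs/2 = 9.78 kHz, folds to fs − 11.06 kHz = 8.5 kHz.
81.36 kHz mod fs = 3.12 kHz.
3.12 kHz ≤ fs/2 = 9.78 kHz, appears at 3.12 kHz.
Distinct values: {3.12 kHz, 8.46 kHz, 8.5 kHz, 9.56 kHz}.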